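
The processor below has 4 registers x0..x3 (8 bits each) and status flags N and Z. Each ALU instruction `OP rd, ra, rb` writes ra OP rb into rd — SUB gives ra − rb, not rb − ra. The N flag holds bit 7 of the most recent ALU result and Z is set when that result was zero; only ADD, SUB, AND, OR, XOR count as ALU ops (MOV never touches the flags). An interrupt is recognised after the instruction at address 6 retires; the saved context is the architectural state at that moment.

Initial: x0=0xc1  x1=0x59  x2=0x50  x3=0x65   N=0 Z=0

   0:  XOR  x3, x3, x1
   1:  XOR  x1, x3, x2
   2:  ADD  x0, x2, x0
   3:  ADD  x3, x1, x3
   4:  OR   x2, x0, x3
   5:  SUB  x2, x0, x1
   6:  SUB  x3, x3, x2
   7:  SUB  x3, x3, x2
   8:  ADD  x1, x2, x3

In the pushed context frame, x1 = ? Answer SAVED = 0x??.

after  0: x0=0xc1 x1=0x59 x2=0x50 x3=0x3c  N=0 Z=0
after  1: x0=0xc1 x1=0x6c x2=0x50 x3=0x3c  N=0 Z=0
after  2: x0=0x11 x1=0x6c x2=0x50 x3=0x3c  N=0 Z=0
after  3: x0=0x11 x1=0x6c x2=0x50 x3=0xa8  N=1 Z=0
after  4: x0=0x11 x1=0x6c x2=0xb9 x3=0xa8  N=1 Z=0
after  5: x0=0x11 x1=0x6c x2=0xa5 x3=0xa8  N=1 Z=0
after  6: x0=0x11 x1=0x6c x2=0xa5 x3=0x03  N=0 Z=0
-- IRQ taken; context saved, return-PC = 7 --

SAVED = 0x6c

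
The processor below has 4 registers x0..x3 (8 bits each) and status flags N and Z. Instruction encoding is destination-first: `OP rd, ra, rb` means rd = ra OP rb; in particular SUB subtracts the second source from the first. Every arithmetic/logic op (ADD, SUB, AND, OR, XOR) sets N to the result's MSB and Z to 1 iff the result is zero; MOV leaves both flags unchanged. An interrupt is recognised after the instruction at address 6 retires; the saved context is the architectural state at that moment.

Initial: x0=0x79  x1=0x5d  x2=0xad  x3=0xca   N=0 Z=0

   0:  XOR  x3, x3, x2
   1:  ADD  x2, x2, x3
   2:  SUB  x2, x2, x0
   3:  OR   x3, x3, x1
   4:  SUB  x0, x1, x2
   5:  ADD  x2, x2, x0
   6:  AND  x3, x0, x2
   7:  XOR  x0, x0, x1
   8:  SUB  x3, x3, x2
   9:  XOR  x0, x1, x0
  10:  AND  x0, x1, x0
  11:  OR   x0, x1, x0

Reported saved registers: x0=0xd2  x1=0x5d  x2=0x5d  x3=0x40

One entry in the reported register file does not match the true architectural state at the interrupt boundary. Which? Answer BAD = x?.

BAD = x0

after  0: x0=0x79 x1=0x5d x2=0xad x3=0x67  N=0 Z=0
after  1: x0=0x79 x1=0x5d x2=0x14 x3=0x67  N=0 Z=0
after  2: x0=0x79 x1=0x5d x2=0x9b x3=0x67  N=1 Z=0
after  3: x0=0x79 x1=0x5d x2=0x9b x3=0x7f  N=0 Z=0
after  4: x0=0xc2 x1=0x5d x2=0x9b x3=0x7f  N=1 Z=0
after  5: x0=0xc2 x1=0x5d x2=0x5d x3=0x7f  N=0 Z=0
after  6: x0=0xc2 x1=0x5d x2=0x5d x3=0x40  N=0 Z=0
-- IRQ taken; context saved, return-PC = 7 --
mismatch: x0: reported 0xd2 vs actual 0xc2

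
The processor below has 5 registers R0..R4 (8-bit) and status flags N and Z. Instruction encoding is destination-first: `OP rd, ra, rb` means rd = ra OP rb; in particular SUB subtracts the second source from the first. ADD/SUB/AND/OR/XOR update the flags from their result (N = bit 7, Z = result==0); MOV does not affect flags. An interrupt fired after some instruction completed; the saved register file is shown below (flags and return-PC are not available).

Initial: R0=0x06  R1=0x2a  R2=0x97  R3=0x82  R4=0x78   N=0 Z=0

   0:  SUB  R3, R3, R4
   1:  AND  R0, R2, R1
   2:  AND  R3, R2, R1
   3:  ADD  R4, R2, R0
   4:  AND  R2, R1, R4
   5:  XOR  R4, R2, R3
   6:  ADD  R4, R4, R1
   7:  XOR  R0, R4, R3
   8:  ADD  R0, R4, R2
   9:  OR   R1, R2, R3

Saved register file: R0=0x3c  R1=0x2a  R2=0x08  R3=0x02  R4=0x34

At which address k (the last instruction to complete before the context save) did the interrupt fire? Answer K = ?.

K = 8

after  0: R0=0x06 R1=0x2a R2=0x97 R3=0x0a R4=0x78  N=0 Z=0
after  1: R0=0x02 R1=0x2a R2=0x97 R3=0x0a R4=0x78  N=0 Z=0
after  2: R0=0x02 R1=0x2a R2=0x97 R3=0x02 R4=0x78  N=0 Z=0
after  3: R0=0x02 R1=0x2a R2=0x97 R3=0x02 R4=0x99  N=1 Z=0
after  4: R0=0x02 R1=0x2a R2=0x08 R3=0x02 R4=0x99  N=0 Z=0
after  5: R0=0x02 R1=0x2a R2=0x08 R3=0x02 R4=0x0a  N=0 Z=0
after  6: R0=0x02 R1=0x2a R2=0x08 R3=0x02 R4=0x34  N=0 Z=0
after  7: R0=0x36 R1=0x2a R2=0x08 R3=0x02 R4=0x34  N=0 Z=0
after  8: R0=0x3c R1=0x2a R2=0x08 R3=0x02 R4=0x34  N=0 Z=0
-- IRQ taken; context saved, return-PC = 9 --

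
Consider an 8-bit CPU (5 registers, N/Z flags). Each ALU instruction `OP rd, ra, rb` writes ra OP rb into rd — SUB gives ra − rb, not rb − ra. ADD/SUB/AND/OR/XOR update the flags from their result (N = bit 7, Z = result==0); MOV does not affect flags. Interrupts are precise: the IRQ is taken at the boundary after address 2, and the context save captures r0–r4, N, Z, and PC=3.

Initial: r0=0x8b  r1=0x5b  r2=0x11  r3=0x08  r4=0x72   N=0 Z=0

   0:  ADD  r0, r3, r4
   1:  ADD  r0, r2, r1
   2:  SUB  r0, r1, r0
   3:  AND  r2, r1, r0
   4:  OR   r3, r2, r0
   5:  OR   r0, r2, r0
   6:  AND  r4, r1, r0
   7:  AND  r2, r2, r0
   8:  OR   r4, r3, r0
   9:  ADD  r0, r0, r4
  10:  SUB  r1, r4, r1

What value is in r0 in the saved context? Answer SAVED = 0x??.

after  0: r0=0x7a r1=0x5b r2=0x11 r3=0x08 r4=0x72  N=0 Z=0
after  1: r0=0x6c r1=0x5b r2=0x11 r3=0x08 r4=0x72  N=0 Z=0
after  2: r0=0xef r1=0x5b r2=0x11 r3=0x08 r4=0x72  N=1 Z=0
-- IRQ taken; context saved, return-PC = 3 --

SAVED = 0xef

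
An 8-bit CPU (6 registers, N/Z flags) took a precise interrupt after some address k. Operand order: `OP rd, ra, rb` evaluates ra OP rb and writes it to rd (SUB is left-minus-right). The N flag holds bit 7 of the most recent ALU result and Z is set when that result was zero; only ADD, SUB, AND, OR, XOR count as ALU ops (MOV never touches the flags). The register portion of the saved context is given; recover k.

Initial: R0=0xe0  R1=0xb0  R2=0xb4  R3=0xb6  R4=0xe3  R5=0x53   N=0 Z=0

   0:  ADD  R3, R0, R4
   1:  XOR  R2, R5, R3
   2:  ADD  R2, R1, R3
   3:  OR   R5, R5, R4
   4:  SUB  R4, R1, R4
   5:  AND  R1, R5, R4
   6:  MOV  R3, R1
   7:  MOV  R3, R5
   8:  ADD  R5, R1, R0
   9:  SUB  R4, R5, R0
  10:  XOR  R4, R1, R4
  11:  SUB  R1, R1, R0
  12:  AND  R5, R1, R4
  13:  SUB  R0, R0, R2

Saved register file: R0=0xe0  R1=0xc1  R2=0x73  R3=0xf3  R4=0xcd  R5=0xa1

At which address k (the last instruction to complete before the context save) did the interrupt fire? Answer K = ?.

K = 8

after  0: R0=0xe0 R1=0xb0 R2=0xb4 R3=0xc3 R4=0xe3 R5=0x53  N=1 Z=0
after  1: R0=0xe0 R1=0xb0 R2=0x90 R3=0xc3 R4=0xe3 R5=0x53  N=1 Z=0
after  2: R0=0xe0 R1=0xb0 R2=0x73 R3=0xc3 R4=0xe3 R5=0x53  N=0 Z=0
after  3: R0=0xe0 R1=0xb0 R2=0x73 R3=0xc3 R4=0xe3 R5=0xf3  N=1 Z=0
after  4: R0=0xe0 R1=0xb0 R2=0x73 R3=0xc3 R4=0xcd R5=0xf3  N=1 Z=0
after  5: R0=0xe0 R1=0xc1 R2=0x73 R3=0xc3 R4=0xcd R5=0xf3  N=1 Z=0
after  6: R0=0xe0 R1=0xc1 R2=0x73 R3=0xc1 R4=0xcd R5=0xf3  N=1 Z=0
after  7: R0=0xe0 R1=0xc1 R2=0x73 R3=0xf3 R4=0xcd R5=0xf3  N=1 Z=0
after  8: R0=0xe0 R1=0xc1 R2=0x73 R3=0xf3 R4=0xcd R5=0xa1  N=1 Z=0
-- IRQ taken; context saved, return-PC = 9 --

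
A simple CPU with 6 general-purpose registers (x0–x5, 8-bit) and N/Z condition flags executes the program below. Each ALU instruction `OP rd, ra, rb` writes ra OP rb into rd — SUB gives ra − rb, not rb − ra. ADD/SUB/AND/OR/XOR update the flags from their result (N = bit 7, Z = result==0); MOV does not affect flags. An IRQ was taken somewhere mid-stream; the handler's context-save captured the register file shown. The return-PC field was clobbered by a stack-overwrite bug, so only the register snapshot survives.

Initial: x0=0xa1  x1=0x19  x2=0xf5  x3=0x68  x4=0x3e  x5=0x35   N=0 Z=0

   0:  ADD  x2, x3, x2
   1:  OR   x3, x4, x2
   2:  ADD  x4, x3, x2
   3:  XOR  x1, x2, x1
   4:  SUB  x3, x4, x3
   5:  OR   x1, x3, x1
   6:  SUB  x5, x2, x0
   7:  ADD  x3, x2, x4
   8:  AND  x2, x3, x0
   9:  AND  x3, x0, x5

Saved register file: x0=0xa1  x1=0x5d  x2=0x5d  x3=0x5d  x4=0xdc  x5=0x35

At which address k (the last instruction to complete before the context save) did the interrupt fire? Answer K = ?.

after  0: x0=0xa1 x1=0x19 x2=0x5d x3=0x68 x4=0x3e x5=0x35  N=0 Z=0
after  1: x0=0xa1 x1=0x19 x2=0x5d x3=0x7f x4=0x3e x5=0x35  N=0 Z=0
after  2: x0=0xa1 x1=0x19 x2=0x5d x3=0x7f x4=0xdc x5=0x35  N=1 Z=0
after  3: x0=0xa1 x1=0x44 x2=0x5d x3=0x7f x4=0xdc x5=0x35  N=0 Z=0
after  4: x0=0xa1 x1=0x44 x2=0x5d x3=0x5d x4=0xdc x5=0x35  N=0 Z=0
after  5: x0=0xa1 x1=0x5d x2=0x5d x3=0x5d x4=0xdc x5=0x35  N=0 Z=0
-- IRQ taken; context saved, return-PC = 6 --

K = 5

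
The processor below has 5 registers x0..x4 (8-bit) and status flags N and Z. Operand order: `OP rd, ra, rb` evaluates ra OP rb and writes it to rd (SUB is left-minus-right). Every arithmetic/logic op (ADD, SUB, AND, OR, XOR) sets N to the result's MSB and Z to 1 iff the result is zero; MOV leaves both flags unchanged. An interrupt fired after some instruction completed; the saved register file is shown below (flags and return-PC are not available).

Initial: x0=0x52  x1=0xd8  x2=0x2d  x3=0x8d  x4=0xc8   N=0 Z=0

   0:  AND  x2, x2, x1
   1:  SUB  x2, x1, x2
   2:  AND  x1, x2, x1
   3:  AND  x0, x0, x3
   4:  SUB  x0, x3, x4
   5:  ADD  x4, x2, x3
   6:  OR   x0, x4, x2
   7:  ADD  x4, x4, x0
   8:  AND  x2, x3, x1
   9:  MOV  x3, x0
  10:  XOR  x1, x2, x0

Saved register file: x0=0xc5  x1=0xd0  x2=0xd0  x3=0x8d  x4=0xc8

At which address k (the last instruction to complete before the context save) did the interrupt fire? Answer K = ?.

K = 4

after  0: x0=0x52 x1=0xd8 x2=0x08 x3=0x8d x4=0xc8  N=0 Z=0
after  1: x0=0x52 x1=0xd8 x2=0xd0 x3=0x8d x4=0xc8  N=1 Z=0
after  2: x0=0x52 x1=0xd0 x2=0xd0 x3=0x8d x4=0xc8  N=1 Z=0
after  3: x0=0x00 x1=0xd0 x2=0xd0 x3=0x8d x4=0xc8  N=0 Z=1
after  4: x0=0xc5 x1=0xd0 x2=0xd0 x3=0x8d x4=0xc8  N=1 Z=0
-- IRQ taken; context saved, return-PC = 5 --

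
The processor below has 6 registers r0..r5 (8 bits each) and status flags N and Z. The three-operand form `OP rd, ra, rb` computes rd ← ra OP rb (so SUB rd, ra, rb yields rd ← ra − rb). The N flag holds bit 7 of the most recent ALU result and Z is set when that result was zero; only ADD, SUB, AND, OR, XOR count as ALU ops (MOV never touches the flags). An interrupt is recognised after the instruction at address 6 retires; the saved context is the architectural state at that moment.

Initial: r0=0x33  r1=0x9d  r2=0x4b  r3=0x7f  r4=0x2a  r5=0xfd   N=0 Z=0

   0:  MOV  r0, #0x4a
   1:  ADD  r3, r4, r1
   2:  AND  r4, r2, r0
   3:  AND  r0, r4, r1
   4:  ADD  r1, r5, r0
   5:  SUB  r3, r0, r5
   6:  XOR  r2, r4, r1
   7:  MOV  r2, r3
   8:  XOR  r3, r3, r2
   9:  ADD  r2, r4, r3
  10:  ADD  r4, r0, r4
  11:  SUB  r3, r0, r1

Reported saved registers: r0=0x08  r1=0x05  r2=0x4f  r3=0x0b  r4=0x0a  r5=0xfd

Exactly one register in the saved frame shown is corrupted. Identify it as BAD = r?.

BAD = r4

after  0: r0=0x4a r1=0x9d r2=0x4b r3=0x7f r4=0x2a r5=0xfd  N=0 Z=0
after  1: r0=0x4a r1=0x9d r2=0x4b r3=0xc7 r4=0x2a r5=0xfd  N=1 Z=0
after  2: r0=0x4a r1=0x9d r2=0x4b r3=0xc7 r4=0x4a r5=0xfd  N=0 Z=0
after  3: r0=0x08 r1=0x9d r2=0x4b r3=0xc7 r4=0x4a r5=0xfd  N=0 Z=0
after  4: r0=0x08 r1=0x05 r2=0x4b r3=0xc7 r4=0x4a r5=0xfd  N=0 Z=0
after  5: r0=0x08 r1=0x05 r2=0x4b r3=0x0b r4=0x4a r5=0xfd  N=0 Z=0
after  6: r0=0x08 r1=0x05 r2=0x4f r3=0x0b r4=0x4a r5=0xfd  N=0 Z=0
-- IRQ taken; context saved, return-PC = 7 --
mismatch: r4: reported 0x0a vs actual 0x4a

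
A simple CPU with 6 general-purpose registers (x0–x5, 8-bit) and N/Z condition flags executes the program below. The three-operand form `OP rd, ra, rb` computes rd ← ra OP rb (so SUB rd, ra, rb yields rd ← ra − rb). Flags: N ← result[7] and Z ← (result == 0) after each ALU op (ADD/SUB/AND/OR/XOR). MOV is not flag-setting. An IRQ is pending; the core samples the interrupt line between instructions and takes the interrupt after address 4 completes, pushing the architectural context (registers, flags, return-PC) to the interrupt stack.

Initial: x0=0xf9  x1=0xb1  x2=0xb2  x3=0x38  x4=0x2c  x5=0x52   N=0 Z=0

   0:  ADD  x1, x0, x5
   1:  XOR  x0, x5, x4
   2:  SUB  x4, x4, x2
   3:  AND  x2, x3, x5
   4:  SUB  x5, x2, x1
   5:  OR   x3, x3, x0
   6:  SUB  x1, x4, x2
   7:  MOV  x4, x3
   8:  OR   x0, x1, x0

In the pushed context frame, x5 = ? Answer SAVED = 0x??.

after  0: x0=0xf9 x1=0x4b x2=0xb2 x3=0x38 x4=0x2c x5=0x52  N=0 Z=0
after  1: x0=0x7e x1=0x4b x2=0xb2 x3=0x38 x4=0x2c x5=0x52  N=0 Z=0
after  2: x0=0x7e x1=0x4b x2=0xb2 x3=0x38 x4=0x7a x5=0x52  N=0 Z=0
after  3: x0=0x7e x1=0x4b x2=0x10 x3=0x38 x4=0x7a x5=0x52  N=0 Z=0
after  4: x0=0x7e x1=0x4b x2=0x10 x3=0x38 x4=0x7a x5=0xc5  N=1 Z=0
-- IRQ taken; context saved, return-PC = 5 --

SAVED = 0xc5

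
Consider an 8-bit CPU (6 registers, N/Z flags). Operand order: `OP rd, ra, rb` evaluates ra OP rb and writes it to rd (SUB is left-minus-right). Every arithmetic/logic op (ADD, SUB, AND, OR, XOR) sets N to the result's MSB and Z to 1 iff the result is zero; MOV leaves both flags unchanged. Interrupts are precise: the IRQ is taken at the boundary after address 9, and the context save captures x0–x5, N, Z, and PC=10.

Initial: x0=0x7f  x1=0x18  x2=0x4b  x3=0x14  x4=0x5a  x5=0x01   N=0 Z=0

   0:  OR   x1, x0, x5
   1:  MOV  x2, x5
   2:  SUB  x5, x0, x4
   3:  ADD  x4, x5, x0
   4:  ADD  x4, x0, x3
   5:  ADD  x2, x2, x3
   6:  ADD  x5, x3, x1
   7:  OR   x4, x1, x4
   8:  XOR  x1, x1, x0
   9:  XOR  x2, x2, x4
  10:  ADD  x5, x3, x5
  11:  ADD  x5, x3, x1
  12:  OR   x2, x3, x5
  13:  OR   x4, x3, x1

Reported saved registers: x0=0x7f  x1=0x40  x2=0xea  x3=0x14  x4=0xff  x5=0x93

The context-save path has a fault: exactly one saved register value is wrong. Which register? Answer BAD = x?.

BAD = x1

after  0: x0=0x7f x1=0x7f x2=0x4b x3=0x14 x4=0x5a x5=0x01  N=0 Z=0
after  1: x0=0x7f x1=0x7f x2=0x01 x3=0x14 x4=0x5a x5=0x01  N=0 Z=0
after  2: x0=0x7f x1=0x7f x2=0x01 x3=0x14 x4=0x5a x5=0x25  N=0 Z=0
after  3: x0=0x7f x1=0x7f x2=0x01 x3=0x14 x4=0xa4 x5=0x25  N=1 Z=0
after  4: x0=0x7f x1=0x7f x2=0x01 x3=0x14 x4=0x93 x5=0x25  N=1 Z=0
after  5: x0=0x7f x1=0x7f x2=0x15 x3=0x14 x4=0x93 x5=0x25  N=0 Z=0
after  6: x0=0x7f x1=0x7f x2=0x15 x3=0x14 x4=0x93 x5=0x93  N=1 Z=0
after  7: x0=0x7f x1=0x7f x2=0x15 x3=0x14 x4=0xff x5=0x93  N=1 Z=0
after  8: x0=0x7f x1=0x00 x2=0x15 x3=0x14 x4=0xff x5=0x93  N=0 Z=1
after  9: x0=0x7f x1=0x00 x2=0xea x3=0x14 x4=0xff x5=0x93  N=1 Z=0
-- IRQ taken; context saved, return-PC = 10 --
mismatch: x1: reported 0x40 vs actual 0x00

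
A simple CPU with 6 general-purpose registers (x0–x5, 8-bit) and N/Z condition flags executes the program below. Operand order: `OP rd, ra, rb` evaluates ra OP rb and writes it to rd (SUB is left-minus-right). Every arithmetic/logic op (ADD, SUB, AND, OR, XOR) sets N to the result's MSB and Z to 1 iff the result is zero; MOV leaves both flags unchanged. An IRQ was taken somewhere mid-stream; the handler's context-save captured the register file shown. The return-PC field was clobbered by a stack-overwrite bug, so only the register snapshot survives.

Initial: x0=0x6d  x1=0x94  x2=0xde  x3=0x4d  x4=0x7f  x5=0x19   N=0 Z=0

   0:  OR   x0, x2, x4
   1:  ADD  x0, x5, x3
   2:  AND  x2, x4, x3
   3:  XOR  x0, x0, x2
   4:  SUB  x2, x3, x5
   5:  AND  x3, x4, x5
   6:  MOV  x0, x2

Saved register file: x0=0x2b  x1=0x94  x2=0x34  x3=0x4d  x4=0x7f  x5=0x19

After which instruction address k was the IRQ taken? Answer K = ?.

after  0: x0=0xff x1=0x94 x2=0xde x3=0x4d x4=0x7f x5=0x19  N=1 Z=0
after  1: x0=0x66 x1=0x94 x2=0xde x3=0x4d x4=0x7f x5=0x19  N=0 Z=0
after  2: x0=0x66 x1=0x94 x2=0x4d x3=0x4d x4=0x7f x5=0x19  N=0 Z=0
after  3: x0=0x2b x1=0x94 x2=0x4d x3=0x4d x4=0x7f x5=0x19  N=0 Z=0
after  4: x0=0x2b x1=0x94 x2=0x34 x3=0x4d x4=0x7f x5=0x19  N=0 Z=0
-- IRQ taken; context saved, return-PC = 5 --

K = 4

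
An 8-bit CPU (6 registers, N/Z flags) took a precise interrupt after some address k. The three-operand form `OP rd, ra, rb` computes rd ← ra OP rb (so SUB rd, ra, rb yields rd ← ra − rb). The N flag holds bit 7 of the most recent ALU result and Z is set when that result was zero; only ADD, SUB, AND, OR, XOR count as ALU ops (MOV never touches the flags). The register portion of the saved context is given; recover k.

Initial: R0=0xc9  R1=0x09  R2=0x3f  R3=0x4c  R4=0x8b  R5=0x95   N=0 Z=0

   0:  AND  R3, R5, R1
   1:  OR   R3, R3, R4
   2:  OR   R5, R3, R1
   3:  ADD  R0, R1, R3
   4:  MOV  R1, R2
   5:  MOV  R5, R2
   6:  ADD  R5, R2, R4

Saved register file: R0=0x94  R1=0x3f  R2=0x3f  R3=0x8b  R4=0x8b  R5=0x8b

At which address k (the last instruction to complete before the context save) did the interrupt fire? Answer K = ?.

after  0: R0=0xc9 R1=0x09 R2=0x3f R3=0x01 R4=0x8b R5=0x95  N=0 Z=0
after  1: R0=0xc9 R1=0x09 R2=0x3f R3=0x8b R4=0x8b R5=0x95  N=1 Z=0
after  2: R0=0xc9 R1=0x09 R2=0x3f R3=0x8b R4=0x8b R5=0x8b  N=1 Z=0
after  3: R0=0x94 R1=0x09 R2=0x3f R3=0x8b R4=0x8b R5=0x8b  N=1 Z=0
after  4: R0=0x94 R1=0x3f R2=0x3f R3=0x8b R4=0x8b R5=0x8b  N=1 Z=0
-- IRQ taken; context saved, return-PC = 5 --

K = 4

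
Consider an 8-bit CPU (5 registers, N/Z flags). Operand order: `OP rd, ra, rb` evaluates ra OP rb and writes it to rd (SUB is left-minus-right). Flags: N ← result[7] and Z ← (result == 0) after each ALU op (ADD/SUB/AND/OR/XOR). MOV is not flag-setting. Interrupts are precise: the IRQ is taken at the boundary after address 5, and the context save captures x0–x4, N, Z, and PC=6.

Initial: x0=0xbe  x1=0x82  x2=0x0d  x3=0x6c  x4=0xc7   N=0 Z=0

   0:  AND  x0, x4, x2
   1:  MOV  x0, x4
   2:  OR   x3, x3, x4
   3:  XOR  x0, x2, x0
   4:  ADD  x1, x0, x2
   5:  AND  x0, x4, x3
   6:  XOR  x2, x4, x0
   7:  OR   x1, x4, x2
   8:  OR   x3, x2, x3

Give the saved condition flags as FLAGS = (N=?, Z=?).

after  0: x0=0x05 x1=0x82 x2=0x0d x3=0x6c x4=0xc7  N=0 Z=0
after  1: x0=0xc7 x1=0x82 x2=0x0d x3=0x6c x4=0xc7  N=0 Z=0
after  2: x0=0xc7 x1=0x82 x2=0x0d x3=0xef x4=0xc7  N=1 Z=0
after  3: x0=0xca x1=0x82 x2=0x0d x3=0xef x4=0xc7  N=1 Z=0
after  4: x0=0xca x1=0xd7 x2=0x0d x3=0xef x4=0xc7  N=1 Z=0
after  5: x0=0xc7 x1=0xd7 x2=0x0d x3=0xef x4=0xc7  N=1 Z=0
-- IRQ taken; context saved, return-PC = 6 --

FLAGS = (N=1, Z=0)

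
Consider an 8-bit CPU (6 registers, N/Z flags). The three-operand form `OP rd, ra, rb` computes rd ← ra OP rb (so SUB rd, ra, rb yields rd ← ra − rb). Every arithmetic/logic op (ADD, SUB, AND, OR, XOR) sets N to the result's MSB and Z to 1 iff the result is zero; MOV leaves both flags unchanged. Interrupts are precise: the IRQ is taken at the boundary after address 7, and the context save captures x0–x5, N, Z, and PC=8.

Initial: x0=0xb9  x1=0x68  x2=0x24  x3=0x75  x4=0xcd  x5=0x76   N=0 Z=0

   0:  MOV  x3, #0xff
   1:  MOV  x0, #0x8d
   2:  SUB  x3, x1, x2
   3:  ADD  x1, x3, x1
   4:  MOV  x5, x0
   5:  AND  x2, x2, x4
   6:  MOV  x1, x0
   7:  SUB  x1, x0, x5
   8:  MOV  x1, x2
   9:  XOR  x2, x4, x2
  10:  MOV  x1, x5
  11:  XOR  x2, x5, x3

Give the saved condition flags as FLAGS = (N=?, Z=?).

FLAGS = (N=0, Z=1)

after  0: x0=0xb9 x1=0x68 x2=0x24 x3=0xff x4=0xcd x5=0x76  N=0 Z=0
after  1: x0=0x8d x1=0x68 x2=0x24 x3=0xff x4=0xcd x5=0x76  N=0 Z=0
after  2: x0=0x8d x1=0x68 x2=0x24 x3=0x44 x4=0xcd x5=0x76  N=0 Z=0
after  3: x0=0x8d x1=0xac x2=0x24 x3=0x44 x4=0xcd x5=0x76  N=1 Z=0
after  4: x0=0x8d x1=0xac x2=0x24 x3=0x44 x4=0xcd x5=0x8d  N=1 Z=0
after  5: x0=0x8d x1=0xac x2=0x04 x3=0x44 x4=0xcd x5=0x8d  N=0 Z=0
after  6: x0=0x8d x1=0x8d x2=0x04 x3=0x44 x4=0xcd x5=0x8d  N=0 Z=0
after  7: x0=0x8d x1=0x00 x2=0x04 x3=0x44 x4=0xcd x5=0x8d  N=0 Z=1
-- IRQ taken; context saved, return-PC = 8 --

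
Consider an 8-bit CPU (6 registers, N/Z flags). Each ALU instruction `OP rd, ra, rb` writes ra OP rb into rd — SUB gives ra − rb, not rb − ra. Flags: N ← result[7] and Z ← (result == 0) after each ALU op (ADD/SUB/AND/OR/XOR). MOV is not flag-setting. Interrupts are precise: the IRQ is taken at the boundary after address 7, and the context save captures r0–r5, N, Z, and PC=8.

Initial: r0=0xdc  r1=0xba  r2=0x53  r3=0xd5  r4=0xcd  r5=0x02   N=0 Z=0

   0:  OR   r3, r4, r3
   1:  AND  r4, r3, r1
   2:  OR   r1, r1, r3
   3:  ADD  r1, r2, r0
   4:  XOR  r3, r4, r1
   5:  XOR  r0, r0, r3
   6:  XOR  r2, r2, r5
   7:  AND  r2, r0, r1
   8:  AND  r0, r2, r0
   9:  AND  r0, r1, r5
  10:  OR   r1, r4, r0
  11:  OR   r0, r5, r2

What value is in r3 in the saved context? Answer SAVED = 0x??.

SAVED = 0xb7

after  0: r0=0xdc r1=0xba r2=0x53 r3=0xdd r4=0xcd r5=0x02  N=1 Z=0
after  1: r0=0xdc r1=0xba r2=0x53 r3=0xdd r4=0x98 r5=0x02  N=1 Z=0
after  2: r0=0xdc r1=0xff r2=0x53 r3=0xdd r4=0x98 r5=0x02  N=1 Z=0
after  3: r0=0xdc r1=0x2f r2=0x53 r3=0xdd r4=0x98 r5=0x02  N=0 Z=0
after  4: r0=0xdc r1=0x2f r2=0x53 r3=0xb7 r4=0x98 r5=0x02  N=1 Z=0
after  5: r0=0x6b r1=0x2f r2=0x53 r3=0xb7 r4=0x98 r5=0x02  N=0 Z=0
after  6: r0=0x6b r1=0x2f r2=0x51 r3=0xb7 r4=0x98 r5=0x02  N=0 Z=0
after  7: r0=0x6b r1=0x2f r2=0x2b r3=0xb7 r4=0x98 r5=0x02  N=0 Z=0
-- IRQ taken; context saved, return-PC = 8 --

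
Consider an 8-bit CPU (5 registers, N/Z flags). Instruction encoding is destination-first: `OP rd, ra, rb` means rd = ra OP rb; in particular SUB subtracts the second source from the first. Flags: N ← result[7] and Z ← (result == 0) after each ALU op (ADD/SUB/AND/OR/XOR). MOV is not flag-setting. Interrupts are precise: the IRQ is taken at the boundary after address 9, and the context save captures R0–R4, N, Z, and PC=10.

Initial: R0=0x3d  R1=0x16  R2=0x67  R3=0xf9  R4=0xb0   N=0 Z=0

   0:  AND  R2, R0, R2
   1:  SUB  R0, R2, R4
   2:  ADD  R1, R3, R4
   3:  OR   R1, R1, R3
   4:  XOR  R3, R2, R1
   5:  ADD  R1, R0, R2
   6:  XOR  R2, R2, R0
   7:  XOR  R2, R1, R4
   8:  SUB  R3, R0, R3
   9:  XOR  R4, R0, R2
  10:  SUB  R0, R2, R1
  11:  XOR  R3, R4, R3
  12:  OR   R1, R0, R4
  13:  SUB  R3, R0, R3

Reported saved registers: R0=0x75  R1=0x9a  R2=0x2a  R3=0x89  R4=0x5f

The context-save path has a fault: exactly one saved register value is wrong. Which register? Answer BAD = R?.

after  0: R0=0x3d R1=0x16 R2=0x25 R3=0xf9 R4=0xb0  N=0 Z=0
after  1: R0=0x75 R1=0x16 R2=0x25 R3=0xf9 R4=0xb0  N=0 Z=0
after  2: R0=0x75 R1=0xa9 R2=0x25 R3=0xf9 R4=0xb0  N=1 Z=0
after  3: R0=0x75 R1=0xf9 R2=0x25 R3=0xf9 R4=0xb0  N=1 Z=0
after  4: R0=0x75 R1=0xf9 R2=0x25 R3=0xdc R4=0xb0  N=1 Z=0
after  5: R0=0x75 R1=0x9a R2=0x25 R3=0xdc R4=0xb0  N=1 Z=0
after  6: R0=0x75 R1=0x9a R2=0x50 R3=0xdc R4=0xb0  N=0 Z=0
after  7: R0=0x75 R1=0x9a R2=0x2a R3=0xdc R4=0xb0  N=0 Z=0
after  8: R0=0x75 R1=0x9a R2=0x2a R3=0x99 R4=0xb0  N=1 Z=0
after  9: R0=0x75 R1=0x9a R2=0x2a R3=0x99 R4=0x5f  N=0 Z=0
-- IRQ taken; context saved, return-PC = 10 --
mismatch: R3: reported 0x89 vs actual 0x99

BAD = R3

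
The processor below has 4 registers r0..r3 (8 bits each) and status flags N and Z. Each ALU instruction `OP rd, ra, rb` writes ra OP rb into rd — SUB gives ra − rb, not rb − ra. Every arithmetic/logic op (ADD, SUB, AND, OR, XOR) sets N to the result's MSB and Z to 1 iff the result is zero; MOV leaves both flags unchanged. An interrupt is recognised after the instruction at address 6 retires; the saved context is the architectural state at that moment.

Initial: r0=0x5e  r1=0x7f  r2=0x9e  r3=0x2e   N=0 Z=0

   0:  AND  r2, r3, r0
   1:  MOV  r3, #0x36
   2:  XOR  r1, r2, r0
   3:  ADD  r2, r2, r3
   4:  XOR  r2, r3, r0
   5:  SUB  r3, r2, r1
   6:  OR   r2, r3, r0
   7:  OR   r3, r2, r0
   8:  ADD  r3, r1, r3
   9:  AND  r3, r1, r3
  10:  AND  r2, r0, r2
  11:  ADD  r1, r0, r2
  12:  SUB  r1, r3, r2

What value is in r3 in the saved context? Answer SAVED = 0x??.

SAVED = 0x18

after  0: r0=0x5e r1=0x7f r2=0x0e r3=0x2e  N=0 Z=0
after  1: r0=0x5e r1=0x7f r2=0x0e r3=0x36  N=0 Z=0
after  2: r0=0x5e r1=0x50 r2=0x0e r3=0x36  N=0 Z=0
after  3: r0=0x5e r1=0x50 r2=0x44 r3=0x36  N=0 Z=0
after  4: r0=0x5e r1=0x50 r2=0x68 r3=0x36  N=0 Z=0
after  5: r0=0x5e r1=0x50 r2=0x68 r3=0x18  N=0 Z=0
after  6: r0=0x5e r1=0x50 r2=0x5e r3=0x18  N=0 Z=0
-- IRQ taken; context saved, return-PC = 7 --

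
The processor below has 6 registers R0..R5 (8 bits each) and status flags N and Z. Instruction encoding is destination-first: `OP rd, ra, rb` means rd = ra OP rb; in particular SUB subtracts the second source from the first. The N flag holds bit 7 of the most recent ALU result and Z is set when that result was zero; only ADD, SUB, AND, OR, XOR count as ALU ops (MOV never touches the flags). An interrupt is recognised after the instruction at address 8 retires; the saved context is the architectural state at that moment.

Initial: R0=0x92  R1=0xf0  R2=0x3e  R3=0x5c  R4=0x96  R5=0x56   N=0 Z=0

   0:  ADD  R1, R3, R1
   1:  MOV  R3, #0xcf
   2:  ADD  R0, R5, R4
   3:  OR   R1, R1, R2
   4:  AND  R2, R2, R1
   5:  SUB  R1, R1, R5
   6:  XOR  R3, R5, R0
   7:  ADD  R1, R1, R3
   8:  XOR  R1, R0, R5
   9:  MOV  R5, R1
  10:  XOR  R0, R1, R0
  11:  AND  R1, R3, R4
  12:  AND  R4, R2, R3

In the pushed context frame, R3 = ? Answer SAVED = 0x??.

SAVED = 0xba

after  0: R0=0x92 R1=0x4c R2=0x3e R3=0x5c R4=0x96 R5=0x56  N=0 Z=0
after  1: R0=0x92 R1=0x4c R2=0x3e R3=0xcf R4=0x96 R5=0x56  N=0 Z=0
after  2: R0=0xec R1=0x4c R2=0x3e R3=0xcf R4=0x96 R5=0x56  N=1 Z=0
after  3: R0=0xec R1=0x7e R2=0x3e R3=0xcf R4=0x96 R5=0x56  N=0 Z=0
after  4: R0=0xec R1=0x7e R2=0x3e R3=0xcf R4=0x96 R5=0x56  N=0 Z=0
after  5: R0=0xec R1=0x28 R2=0x3e R3=0xcf R4=0x96 R5=0x56  N=0 Z=0
after  6: R0=0xec R1=0x28 R2=0x3e R3=0xba R4=0x96 R5=0x56  N=1 Z=0
after  7: R0=0xec R1=0xe2 R2=0x3e R3=0xba R4=0x96 R5=0x56  N=1 Z=0
after  8: R0=0xec R1=0xba R2=0x3e R3=0xba R4=0x96 R5=0x56  N=1 Z=0
-- IRQ taken; context saved, return-PC = 9 --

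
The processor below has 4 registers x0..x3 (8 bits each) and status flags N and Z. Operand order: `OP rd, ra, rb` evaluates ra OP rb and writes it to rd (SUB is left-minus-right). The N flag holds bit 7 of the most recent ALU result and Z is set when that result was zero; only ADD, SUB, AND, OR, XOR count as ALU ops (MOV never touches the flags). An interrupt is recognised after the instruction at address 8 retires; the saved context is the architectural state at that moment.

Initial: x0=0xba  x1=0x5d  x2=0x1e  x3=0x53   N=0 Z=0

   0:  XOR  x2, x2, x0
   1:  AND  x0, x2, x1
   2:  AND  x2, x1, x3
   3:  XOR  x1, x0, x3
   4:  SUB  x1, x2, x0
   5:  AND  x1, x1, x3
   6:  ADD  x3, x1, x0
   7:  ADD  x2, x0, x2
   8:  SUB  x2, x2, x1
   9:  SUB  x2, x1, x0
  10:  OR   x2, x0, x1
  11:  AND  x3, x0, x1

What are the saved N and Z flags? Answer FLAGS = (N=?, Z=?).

after  0: x0=0xba x1=0x5d x2=0xa4 x3=0x53  N=1 Z=0
after  1: x0=0x04 x1=0x5d x2=0xa4 x3=0x53  N=0 Z=0
after  2: x0=0x04 x1=0x5d x2=0x51 x3=0x53  N=0 Z=0
after  3: x0=0x04 x1=0x57 x2=0x51 x3=0x53  N=0 Z=0
after  4: x0=0x04 x1=0x4d x2=0x51 x3=0x53  N=0 Z=0
after  5: x0=0x04 x1=0x41 x2=0x51 x3=0x53  N=0 Z=0
after  6: x0=0x04 x1=0x41 x2=0x51 x3=0x45  N=0 Z=0
after  7: x0=0x04 x1=0x41 x2=0x55 x3=0x45  N=0 Z=0
after  8: x0=0x04 x1=0x41 x2=0x14 x3=0x45  N=0 Z=0
-- IRQ taken; context saved, return-PC = 9 --

FLAGS = (N=0, Z=0)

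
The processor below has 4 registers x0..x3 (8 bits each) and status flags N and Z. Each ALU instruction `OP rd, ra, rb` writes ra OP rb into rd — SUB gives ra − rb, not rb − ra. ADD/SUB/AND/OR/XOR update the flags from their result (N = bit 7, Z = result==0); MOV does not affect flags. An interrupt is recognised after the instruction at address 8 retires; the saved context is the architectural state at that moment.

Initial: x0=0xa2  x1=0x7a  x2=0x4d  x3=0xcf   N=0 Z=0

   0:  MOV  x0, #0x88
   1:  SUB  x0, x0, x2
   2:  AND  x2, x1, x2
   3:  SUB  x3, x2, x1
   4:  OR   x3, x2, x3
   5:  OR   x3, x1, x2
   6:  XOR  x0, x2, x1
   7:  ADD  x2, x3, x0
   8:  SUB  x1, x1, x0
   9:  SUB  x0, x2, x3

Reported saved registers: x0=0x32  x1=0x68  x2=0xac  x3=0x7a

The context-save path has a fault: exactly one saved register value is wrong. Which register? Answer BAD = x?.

BAD = x1

after  0: x0=0x88 x1=0x7a x2=0x4d x3=0xcf  N=0 Z=0
after  1: x0=0x3b x1=0x7a x2=0x4d x3=0xcf  N=0 Z=0
after  2: x0=0x3b x1=0x7a x2=0x48 x3=0xcf  N=0 Z=0
after  3: x0=0x3b x1=0x7a x2=0x48 x3=0xce  N=1 Z=0
after  4: x0=0x3b x1=0x7a x2=0x48 x3=0xce  N=1 Z=0
after  5: x0=0x3b x1=0x7a x2=0x48 x3=0x7a  N=0 Z=0
after  6: x0=0x32 x1=0x7a x2=0x48 x3=0x7a  N=0 Z=0
after  7: x0=0x32 x1=0x7a x2=0xac x3=0x7a  N=1 Z=0
after  8: x0=0x32 x1=0x48 x2=0xac x3=0x7a  N=0 Z=0
-- IRQ taken; context saved, return-PC = 9 --
mismatch: x1: reported 0x68 vs actual 0x48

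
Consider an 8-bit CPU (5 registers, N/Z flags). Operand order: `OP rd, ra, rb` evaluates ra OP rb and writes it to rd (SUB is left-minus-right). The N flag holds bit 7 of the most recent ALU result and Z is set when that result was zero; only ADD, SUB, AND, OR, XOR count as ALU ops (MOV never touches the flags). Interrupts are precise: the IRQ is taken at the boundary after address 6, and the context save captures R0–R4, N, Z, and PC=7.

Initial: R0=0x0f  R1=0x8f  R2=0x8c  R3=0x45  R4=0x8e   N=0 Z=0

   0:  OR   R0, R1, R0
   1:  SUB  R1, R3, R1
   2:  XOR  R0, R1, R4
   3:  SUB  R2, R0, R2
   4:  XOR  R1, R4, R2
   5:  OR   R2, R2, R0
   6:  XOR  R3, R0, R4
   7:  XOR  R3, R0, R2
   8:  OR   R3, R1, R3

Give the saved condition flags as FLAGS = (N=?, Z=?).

after  0: R0=0x8f R1=0x8f R2=0x8c R3=0x45 R4=0x8e  N=1 Z=0
after  1: R0=0x8f R1=0xb6 R2=0x8c R3=0x45 R4=0x8e  N=1 Z=0
after  2: R0=0x38 R1=0xb6 R2=0x8c R3=0x45 R4=0x8e  N=0 Z=0
after  3: R0=0x38 R1=0xb6 R2=0xac R3=0x45 R4=0x8e  N=1 Z=0
after  4: R0=0x38 R1=0x22 R2=0xac R3=0x45 R4=0x8e  N=0 Z=0
after  5: R0=0x38 R1=0x22 R2=0xbc R3=0x45 R4=0x8e  N=1 Z=0
after  6: R0=0x38 R1=0x22 R2=0xbc R3=0xb6 R4=0x8e  N=1 Z=0
-- IRQ taken; context saved, return-PC = 7 --

FLAGS = (N=1, Z=0)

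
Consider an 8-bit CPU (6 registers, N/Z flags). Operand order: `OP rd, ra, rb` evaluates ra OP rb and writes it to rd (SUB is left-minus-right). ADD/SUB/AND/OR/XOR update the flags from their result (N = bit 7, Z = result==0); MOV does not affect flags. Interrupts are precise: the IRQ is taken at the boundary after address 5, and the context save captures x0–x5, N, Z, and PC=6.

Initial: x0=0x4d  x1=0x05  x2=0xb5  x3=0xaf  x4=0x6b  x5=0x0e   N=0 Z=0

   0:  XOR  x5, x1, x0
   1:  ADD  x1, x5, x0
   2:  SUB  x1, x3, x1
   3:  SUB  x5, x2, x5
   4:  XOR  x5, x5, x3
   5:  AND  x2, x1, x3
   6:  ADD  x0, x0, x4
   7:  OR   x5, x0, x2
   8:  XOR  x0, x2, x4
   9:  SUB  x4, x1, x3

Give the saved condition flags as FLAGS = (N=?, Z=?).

FLAGS = (N=0, Z=0)

after  0: x0=0x4d x1=0x05 x2=0xb5 x3=0xaf x4=0x6b x5=0x48  N=0 Z=0
after  1: x0=0x4d x1=0x95 x2=0xb5 x3=0xaf x4=0x6b x5=0x48  N=1 Z=0
after  2: x0=0x4d x1=0x1a x2=0xb5 x3=0xaf x4=0x6b x5=0x48  N=0 Z=0
after  3: x0=0x4d x1=0x1a x2=0xb5 x3=0xaf x4=0x6b x5=0x6d  N=0 Z=0
after  4: x0=0x4d x1=0x1a x2=0xb5 x3=0xaf x4=0x6b x5=0xc2  N=1 Z=0
after  5: x0=0x4d x1=0x1a x2=0x0a x3=0xaf x4=0x6b x5=0xc2  N=0 Z=0
-- IRQ taken; context saved, return-PC = 6 --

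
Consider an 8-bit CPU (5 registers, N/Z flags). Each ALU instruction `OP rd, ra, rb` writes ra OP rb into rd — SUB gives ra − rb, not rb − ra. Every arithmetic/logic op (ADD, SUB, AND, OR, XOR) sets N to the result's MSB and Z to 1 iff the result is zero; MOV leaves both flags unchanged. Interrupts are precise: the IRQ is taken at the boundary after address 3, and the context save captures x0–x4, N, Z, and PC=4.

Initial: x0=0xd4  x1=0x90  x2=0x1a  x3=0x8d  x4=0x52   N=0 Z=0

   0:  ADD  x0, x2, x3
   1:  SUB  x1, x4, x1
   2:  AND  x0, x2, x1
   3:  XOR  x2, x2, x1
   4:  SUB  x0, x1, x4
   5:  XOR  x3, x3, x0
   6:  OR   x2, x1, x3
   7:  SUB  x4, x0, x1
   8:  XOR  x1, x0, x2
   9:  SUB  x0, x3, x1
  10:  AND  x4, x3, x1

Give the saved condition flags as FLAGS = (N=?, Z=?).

after  0: x0=0xa7 x1=0x90 x2=0x1a x3=0x8d x4=0x52  N=1 Z=0
after  1: x0=0xa7 x1=0xc2 x2=0x1a x3=0x8d x4=0x52  N=1 Z=0
after  2: x0=0x02 x1=0xc2 x2=0x1a x3=0x8d x4=0x52  N=0 Z=0
after  3: x0=0x02 x1=0xc2 x2=0xd8 x3=0x8d x4=0x52  N=1 Z=0
-- IRQ taken; context saved, return-PC = 4 --

FLAGS = (N=1, Z=0)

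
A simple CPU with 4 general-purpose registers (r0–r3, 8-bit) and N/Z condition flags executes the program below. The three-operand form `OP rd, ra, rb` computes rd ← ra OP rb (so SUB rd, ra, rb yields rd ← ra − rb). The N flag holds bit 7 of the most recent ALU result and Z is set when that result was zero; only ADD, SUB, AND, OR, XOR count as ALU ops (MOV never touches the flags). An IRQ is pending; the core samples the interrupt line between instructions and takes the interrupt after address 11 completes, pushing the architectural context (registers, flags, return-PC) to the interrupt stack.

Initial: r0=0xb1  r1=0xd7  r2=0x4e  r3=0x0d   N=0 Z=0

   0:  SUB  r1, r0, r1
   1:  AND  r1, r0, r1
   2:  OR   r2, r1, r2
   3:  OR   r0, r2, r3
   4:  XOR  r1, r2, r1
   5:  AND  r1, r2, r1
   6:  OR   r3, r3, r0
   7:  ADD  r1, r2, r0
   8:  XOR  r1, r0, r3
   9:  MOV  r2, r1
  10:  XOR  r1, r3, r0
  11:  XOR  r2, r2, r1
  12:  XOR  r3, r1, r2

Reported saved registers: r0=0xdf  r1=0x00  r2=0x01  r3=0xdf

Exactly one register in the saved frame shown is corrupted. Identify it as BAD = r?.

BAD = r2

after  0: r0=0xb1 r1=0xda r2=0x4e r3=0x0d  N=1 Z=0
after  1: r0=0xb1 r1=0x90 r2=0x4e r3=0x0d  N=1 Z=0
after  2: r0=0xb1 r1=0x90 r2=0xde r3=0x0d  N=1 Z=0
after  3: r0=0xdf r1=0x90 r2=0xde r3=0x0d  N=1 Z=0
after  4: r0=0xdf r1=0x4e r2=0xde r3=0x0d  N=0 Z=0
after  5: r0=0xdf r1=0x4e r2=0xde r3=0x0d  N=0 Z=0
after  6: r0=0xdf r1=0x4e r2=0xde r3=0xdf  N=1 Z=0
after  7: r0=0xdf r1=0xbd r2=0xde r3=0xdf  N=1 Z=0
after  8: r0=0xdf r1=0x00 r2=0xde r3=0xdf  N=0 Z=1
after  9: r0=0xdf r1=0x00 r2=0x00 r3=0xdf  N=0 Z=1
after 10: r0=0xdf r1=0x00 r2=0x00 r3=0xdf  N=0 Z=1
after 11: r0=0xdf r1=0x00 r2=0x00 r3=0xdf  N=0 Z=1
-- IRQ taken; context saved, return-PC = 12 --
mismatch: r2: reported 0x01 vs actual 0x00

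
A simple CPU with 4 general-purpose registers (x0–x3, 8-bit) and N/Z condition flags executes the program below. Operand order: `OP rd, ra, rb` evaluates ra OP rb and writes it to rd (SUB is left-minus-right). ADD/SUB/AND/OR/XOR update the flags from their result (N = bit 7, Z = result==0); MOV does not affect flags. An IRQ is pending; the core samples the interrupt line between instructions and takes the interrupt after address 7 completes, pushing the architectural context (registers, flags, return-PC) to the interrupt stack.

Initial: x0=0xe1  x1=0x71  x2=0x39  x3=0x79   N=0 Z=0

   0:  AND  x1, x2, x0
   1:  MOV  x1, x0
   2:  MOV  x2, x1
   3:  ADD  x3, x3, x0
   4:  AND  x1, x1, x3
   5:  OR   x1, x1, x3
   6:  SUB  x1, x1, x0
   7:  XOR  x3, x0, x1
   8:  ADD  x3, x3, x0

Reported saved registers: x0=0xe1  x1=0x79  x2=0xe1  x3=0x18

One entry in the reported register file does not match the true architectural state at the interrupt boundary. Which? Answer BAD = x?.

BAD = x3

after  0: x0=0xe1 x1=0x21 x2=0x39 x3=0x79  N=0 Z=0
after  1: x0=0xe1 x1=0xe1 x2=0x39 x3=0x79  N=0 Z=0
after  2: x0=0xe1 x1=0xe1 x2=0xe1 x3=0x79  N=0 Z=0
after  3: x0=0xe1 x1=0xe1 x2=0xe1 x3=0x5a  N=0 Z=0
after  4: x0=0xe1 x1=0x40 x2=0xe1 x3=0x5a  N=0 Z=0
after  5: x0=0xe1 x1=0x5a x2=0xe1 x3=0x5a  N=0 Z=0
after  6: x0=0xe1 x1=0x79 x2=0xe1 x3=0x5a  N=0 Z=0
after  7: x0=0xe1 x1=0x79 x2=0xe1 x3=0x98  N=1 Z=0
-- IRQ taken; context saved, return-PC = 8 --
mismatch: x3: reported 0x18 vs actual 0x98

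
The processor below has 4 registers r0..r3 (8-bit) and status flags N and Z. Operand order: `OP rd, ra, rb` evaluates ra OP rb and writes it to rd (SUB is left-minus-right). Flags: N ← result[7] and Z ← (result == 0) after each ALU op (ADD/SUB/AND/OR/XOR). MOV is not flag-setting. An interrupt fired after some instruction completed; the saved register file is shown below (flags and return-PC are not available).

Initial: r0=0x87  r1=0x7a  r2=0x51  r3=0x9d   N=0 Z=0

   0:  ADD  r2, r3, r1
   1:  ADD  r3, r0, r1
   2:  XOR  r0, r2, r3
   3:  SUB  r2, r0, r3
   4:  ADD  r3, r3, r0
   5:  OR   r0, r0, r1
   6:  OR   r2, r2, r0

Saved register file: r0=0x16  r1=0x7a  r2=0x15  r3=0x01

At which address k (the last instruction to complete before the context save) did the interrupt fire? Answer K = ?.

after  0: r0=0x87 r1=0x7a r2=0x17 r3=0x9d  N=0 Z=0
after  1: r0=0x87 r1=0x7a r2=0x17 r3=0x01  N=0 Z=0
after  2: r0=0x16 r1=0x7a r2=0x17 r3=0x01  N=0 Z=0
after  3: r0=0x16 r1=0x7a r2=0x15 r3=0x01  N=0 Z=0
-- IRQ taken; context saved, return-PC = 4 --

K = 3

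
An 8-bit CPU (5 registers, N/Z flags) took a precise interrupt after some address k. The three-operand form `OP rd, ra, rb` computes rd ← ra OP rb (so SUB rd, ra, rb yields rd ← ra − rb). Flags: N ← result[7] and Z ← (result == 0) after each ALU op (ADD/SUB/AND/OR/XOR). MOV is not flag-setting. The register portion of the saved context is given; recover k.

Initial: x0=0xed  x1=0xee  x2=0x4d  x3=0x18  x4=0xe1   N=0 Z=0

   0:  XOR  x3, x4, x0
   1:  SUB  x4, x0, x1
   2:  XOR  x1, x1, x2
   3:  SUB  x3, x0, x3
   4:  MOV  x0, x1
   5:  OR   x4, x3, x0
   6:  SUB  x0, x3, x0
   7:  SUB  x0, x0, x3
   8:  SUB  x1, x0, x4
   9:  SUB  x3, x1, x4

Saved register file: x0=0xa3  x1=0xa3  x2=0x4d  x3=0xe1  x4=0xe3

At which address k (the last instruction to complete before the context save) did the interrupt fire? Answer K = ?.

after  0: x0=0xed x1=0xee x2=0x4d x3=0x0c x4=0xe1  N=0 Z=0
after  1: x0=0xed x1=0xee x2=0x4d x3=0x0c x4=0xff  N=1 Z=0
after  2: x0=0xed x1=0xa3 x2=0x4d x3=0x0c x4=0xff  N=1 Z=0
after  3: x0=0xed x1=0xa3 x2=0x4d x3=0xe1 x4=0xff  N=1 Z=0
after  4: x0=0xa3 x1=0xa3 x2=0x4d x3=0xe1 x4=0xff  N=1 Z=0
after  5: x0=0xa3 x1=0xa3 x2=0x4d x3=0xe1 x4=0xe3  N=1 Z=0
-- IRQ taken; context saved, return-PC = 6 --

K = 5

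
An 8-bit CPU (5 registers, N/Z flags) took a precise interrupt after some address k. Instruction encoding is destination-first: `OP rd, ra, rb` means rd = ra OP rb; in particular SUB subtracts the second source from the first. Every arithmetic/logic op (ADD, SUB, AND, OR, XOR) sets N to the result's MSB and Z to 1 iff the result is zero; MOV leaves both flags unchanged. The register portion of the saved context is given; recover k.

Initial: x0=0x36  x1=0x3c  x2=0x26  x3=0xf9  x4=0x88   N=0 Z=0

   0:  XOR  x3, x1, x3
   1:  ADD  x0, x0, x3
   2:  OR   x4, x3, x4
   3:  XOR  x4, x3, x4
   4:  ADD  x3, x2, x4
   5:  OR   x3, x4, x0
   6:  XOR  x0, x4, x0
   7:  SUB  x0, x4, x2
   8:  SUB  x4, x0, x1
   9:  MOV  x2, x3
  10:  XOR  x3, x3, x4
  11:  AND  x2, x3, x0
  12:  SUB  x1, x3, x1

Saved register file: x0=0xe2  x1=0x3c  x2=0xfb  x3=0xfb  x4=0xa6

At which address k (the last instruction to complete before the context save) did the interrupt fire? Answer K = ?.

after  0: x0=0x36 x1=0x3c x2=0x26 x3=0xc5 x4=0x88  N=1 Z=0
after  1: x0=0xfb x1=0x3c x2=0x26 x3=0xc5 x4=0x88  N=1 Z=0
after  2: x0=0xfb x1=0x3c x2=0x26 x3=0xc5 x4=0xcd  N=1 Z=0
after  3: x0=0xfb x1=0x3c x2=0x26 x3=0xc5 x4=0x08  N=0 Z=0
after  4: x0=0xfb x1=0x3c x2=0x26 x3=0x2e x4=0x08  N=0 Z=0
after  5: x0=0xfb x1=0x3c x2=0x26 x3=0xfb x4=0x08  N=1 Z=0
after  6: x0=0xf3 x1=0x3c x2=0x26 x3=0xfb x4=0x08  N=1 Z=0
after  7: x0=0xe2 x1=0x3c x2=0x26 x3=0xfb x4=0x08  N=1 Z=0
after  8: x0=0xe2 x1=0x3c x2=0x26 x3=0xfb x4=0xa6  N=1 Z=0
after  9: x0=0xe2 x1=0x3c x2=0xfb x3=0xfb x4=0xa6  N=1 Z=0
-- IRQ taken; context saved, return-PC = 10 --

K = 9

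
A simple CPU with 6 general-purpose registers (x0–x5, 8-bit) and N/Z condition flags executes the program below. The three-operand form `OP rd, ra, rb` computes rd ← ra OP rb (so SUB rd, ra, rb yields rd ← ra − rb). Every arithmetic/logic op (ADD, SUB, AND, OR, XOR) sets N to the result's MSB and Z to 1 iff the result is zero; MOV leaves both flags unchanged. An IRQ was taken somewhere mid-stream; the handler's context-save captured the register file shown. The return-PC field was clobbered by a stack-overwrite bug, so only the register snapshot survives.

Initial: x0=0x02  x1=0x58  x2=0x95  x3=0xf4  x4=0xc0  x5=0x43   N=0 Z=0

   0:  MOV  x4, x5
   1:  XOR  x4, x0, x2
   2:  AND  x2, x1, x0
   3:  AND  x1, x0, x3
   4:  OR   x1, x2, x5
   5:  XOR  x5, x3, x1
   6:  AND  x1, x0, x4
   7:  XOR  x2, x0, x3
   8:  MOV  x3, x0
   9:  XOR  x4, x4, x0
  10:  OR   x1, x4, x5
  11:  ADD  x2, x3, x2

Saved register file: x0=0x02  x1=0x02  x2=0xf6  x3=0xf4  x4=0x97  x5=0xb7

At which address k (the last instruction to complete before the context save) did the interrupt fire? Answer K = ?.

after  0: x0=0x02 x1=0x58 x2=0x95 x3=0xf4 x4=0x43 x5=0x43  N=0 Z=0
after  1: x0=0x02 x1=0x58 x2=0x95 x3=0xf4 x4=0x97 x5=0x43  N=1 Z=0
after  2: x0=0x02 x1=0x58 x2=0x00 x3=0xf4 x4=0x97 x5=0x43  N=0 Z=1
after  3: x0=0x02 x1=0x00 x2=0x00 x3=0xf4 x4=0x97 x5=0x43  N=0 Z=1
after  4: x0=0x02 x1=0x43 x2=0x00 x3=0xf4 x4=0x97 x5=0x43  N=0 Z=0
after  5: x0=0x02 x1=0x43 x2=0x00 x3=0xf4 x4=0x97 x5=0xb7  N=1 Z=0
after  6: x0=0x02 x1=0x02 x2=0x00 x3=0xf4 x4=0x97 x5=0xb7  N=0 Z=0
after  7: x0=0x02 x1=0x02 x2=0xf6 x3=0xf4 x4=0x97 x5=0xb7  N=1 Z=0
-- IRQ taken; context saved, return-PC = 8 --

K = 7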